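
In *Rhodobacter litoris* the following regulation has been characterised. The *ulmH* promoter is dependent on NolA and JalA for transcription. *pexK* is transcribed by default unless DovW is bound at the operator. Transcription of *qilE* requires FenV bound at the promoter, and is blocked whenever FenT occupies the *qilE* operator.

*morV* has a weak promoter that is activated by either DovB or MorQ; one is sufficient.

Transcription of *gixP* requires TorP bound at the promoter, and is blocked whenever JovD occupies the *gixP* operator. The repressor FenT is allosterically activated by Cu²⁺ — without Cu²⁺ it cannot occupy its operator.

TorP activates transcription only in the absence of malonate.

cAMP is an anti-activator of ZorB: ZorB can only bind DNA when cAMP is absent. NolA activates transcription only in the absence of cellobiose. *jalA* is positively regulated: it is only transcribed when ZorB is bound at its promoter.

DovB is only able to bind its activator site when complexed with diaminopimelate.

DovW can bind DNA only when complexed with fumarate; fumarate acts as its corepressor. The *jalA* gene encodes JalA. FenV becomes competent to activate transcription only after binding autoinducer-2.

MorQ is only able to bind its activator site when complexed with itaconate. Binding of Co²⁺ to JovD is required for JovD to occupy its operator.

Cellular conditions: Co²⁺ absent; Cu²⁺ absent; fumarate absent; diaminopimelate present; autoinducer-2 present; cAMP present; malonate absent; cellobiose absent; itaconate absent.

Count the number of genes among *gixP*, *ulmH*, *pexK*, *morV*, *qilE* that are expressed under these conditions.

Co²⁺ is absent, so JovD is inactive.
Malonate is absent, so TorP is active.
No repressor is bound and TorP is active, so *gixP* is transcribed.
→ *gixP* is ON.
Cellobiose is absent, so NolA is active.
cAMP is present, so ZorB is inactive.
Required activator ZorB is absent, so *jalA* is not transcribed.
So JalA is not produced.
Required activator JalA is absent, so *ulmH* is not transcribed.
→ *ulmH* is OFF.
Fumarate is absent, so DovW is inactive.
With no repressor bound, *pexK* is transcribed.
→ *pexK* is ON.
Diaminopimelate is present, so DovB is active.
Itaconate is absent, so MorQ is inactive.
Activator DovB is present, so *morV* is transcribed.
→ *morV* is ON.
Autoinducer-2 is present, so FenV is active.
Cu²⁺ is absent, so FenT is inactive.
No repressor is bound and FenV is active, so *qilE* is transcribed.
→ *qilE* is ON.
4 of the 5 genes are transcribed.

4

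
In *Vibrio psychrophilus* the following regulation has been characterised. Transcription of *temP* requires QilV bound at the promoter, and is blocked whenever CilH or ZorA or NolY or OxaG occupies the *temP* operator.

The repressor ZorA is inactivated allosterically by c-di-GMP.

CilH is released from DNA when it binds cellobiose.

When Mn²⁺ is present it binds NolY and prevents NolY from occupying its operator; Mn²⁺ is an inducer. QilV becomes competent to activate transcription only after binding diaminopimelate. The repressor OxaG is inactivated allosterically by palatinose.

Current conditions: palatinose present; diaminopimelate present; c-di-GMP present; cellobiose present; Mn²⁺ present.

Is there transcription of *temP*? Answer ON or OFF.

ON

Cellobiose is present, so CilH is inactive.
Diaminopimelate is present, so QilV is active.
c-di-GMP is present, so ZorA is inactive.
Mn²⁺ is present, so NolY is inactive.
Palatinose is present, so OxaG is inactive.
No repressor is bound and QilV is active, so *temP* is transcribed.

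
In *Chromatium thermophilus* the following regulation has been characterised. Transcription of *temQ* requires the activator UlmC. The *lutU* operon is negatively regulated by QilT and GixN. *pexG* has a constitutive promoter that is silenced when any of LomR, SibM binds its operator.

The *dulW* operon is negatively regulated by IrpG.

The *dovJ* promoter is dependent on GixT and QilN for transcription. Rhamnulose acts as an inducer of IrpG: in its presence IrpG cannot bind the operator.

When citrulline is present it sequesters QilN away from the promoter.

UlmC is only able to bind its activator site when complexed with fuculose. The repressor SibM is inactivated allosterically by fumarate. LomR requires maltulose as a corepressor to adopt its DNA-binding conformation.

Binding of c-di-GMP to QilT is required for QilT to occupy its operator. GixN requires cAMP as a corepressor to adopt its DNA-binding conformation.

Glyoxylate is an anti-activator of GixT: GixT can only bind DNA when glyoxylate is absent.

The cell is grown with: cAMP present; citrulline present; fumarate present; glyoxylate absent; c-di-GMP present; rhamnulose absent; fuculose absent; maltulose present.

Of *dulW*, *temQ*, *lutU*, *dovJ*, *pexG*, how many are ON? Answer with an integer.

Rhamnulose is absent, so IrpG is active.
With repressor IrpG bound, *dulW* is not transcribed.
→ *dulW* is OFF.
Fuculose is absent, so UlmC is inactive.
Required activator UlmC is absent, so *temQ* is not transcribed.
→ *temQ* is OFF.
c-di-GMP is present, so QilT is active.
cAMP is present, so GixN is active.
With repressor QilT bound, *lutU* is not transcribed.
→ *lutU* is OFF.
Glyoxylate is absent, so GixT is active.
Citrulline is present, so QilN is inactive.
Required activator QilN is absent, so *dovJ* is not transcribed.
→ *dovJ* is OFF.
Maltulose is present, so LomR is active.
Fumarate is present, so SibM is inactive.
With repressor LomR bound, *pexG* is not transcribed.
→ *pexG* is OFF.
0 of the 5 genes are transcribed.

0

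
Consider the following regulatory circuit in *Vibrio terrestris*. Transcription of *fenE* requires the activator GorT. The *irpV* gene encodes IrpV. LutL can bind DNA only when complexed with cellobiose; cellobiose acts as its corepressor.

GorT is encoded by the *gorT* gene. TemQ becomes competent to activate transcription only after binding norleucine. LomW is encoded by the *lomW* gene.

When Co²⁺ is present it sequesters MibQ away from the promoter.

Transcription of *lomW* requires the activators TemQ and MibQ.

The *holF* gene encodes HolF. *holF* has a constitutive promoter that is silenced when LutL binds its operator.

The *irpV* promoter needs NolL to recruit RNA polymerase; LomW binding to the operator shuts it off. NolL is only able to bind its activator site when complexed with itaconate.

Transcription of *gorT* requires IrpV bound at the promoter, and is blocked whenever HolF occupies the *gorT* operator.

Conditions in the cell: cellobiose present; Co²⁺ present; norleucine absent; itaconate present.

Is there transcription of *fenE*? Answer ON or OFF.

Norleucine is absent, so TemQ is inactive.
Co²⁺ is present, so MibQ is inactive.
Required activator TemQ is absent, so *lomW* is not transcribed.
So LomW is not produced.
Itaconate is present, so NolL is active.
No repressor is bound and NolL is active, so *irpV* is transcribed.
So IrpV is produced and active.
Cellobiose is present, so LutL is active.
With repressor LutL bound, *holF* is not transcribed.
So HolF is not produced.
No repressor is bound and IrpV is active, so *gorT* is transcribed.
So GorT is produced and active.
No repressor is bound and GorT is active, so *fenE* is transcribed.

ON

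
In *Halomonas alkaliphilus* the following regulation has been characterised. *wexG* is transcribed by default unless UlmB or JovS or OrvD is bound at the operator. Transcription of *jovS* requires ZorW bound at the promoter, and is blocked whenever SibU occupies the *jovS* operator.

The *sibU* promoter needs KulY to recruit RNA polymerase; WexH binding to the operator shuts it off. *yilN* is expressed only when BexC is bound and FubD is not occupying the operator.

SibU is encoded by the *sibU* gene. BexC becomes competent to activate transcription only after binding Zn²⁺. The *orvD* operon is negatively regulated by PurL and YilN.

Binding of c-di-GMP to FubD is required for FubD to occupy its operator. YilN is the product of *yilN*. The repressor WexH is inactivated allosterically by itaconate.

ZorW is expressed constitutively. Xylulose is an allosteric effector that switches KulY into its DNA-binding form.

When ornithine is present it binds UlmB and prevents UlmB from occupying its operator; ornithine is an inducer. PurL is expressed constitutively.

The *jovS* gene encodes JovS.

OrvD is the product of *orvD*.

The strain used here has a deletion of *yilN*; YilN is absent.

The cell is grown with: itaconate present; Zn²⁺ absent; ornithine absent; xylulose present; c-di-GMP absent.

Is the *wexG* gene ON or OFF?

Ornithine is absent, so UlmB is active.
Itaconate is present, so WexH is inactive.
Xylulose is present, so KulY is active.
No repressor is bound and KulY is active, so *sibU* is transcribed.
So SibU is produced and active.
ZorW is produced constitutively and is active.
With repressor SibU bound, *jovS* is not transcribed.
So JovS is not produced.
PurL is produced constitutively and is active.
YilN is non-functional in this strain, so it has no effect.
With repressor PurL bound, *orvD* is not transcribed.
So OrvD is not produced.
With repressor UlmB bound, *wexG* is not transcribed.

OFF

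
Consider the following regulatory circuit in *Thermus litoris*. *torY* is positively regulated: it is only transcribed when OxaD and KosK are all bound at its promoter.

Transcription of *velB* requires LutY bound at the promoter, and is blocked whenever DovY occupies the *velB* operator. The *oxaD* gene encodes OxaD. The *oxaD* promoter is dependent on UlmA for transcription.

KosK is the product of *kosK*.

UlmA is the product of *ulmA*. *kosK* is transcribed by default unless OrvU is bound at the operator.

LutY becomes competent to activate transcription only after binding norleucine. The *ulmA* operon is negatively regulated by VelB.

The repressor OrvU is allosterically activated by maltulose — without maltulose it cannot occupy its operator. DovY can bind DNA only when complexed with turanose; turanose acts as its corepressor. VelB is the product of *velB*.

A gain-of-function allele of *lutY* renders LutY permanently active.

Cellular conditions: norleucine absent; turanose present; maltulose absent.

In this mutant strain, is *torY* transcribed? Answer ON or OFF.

Turanose is present, so DovY is active.
LutY is constitutively active in this strain.
With repressor DovY bound, *velB* is not transcribed.
So VelB is not produced.
With no repressor bound, *ulmA* is transcribed.
So UlmA is produced and active.
No repressor is bound and UlmA is active, so *oxaD* is transcribed.
So OxaD is produced and active.
Maltulose is absent, so OrvU is inactive.
With no repressor bound, *kosK* is transcribed.
So KosK is produced and active.
No repressor is bound and OxaD and KosK are active, so *torY* is transcribed.

ON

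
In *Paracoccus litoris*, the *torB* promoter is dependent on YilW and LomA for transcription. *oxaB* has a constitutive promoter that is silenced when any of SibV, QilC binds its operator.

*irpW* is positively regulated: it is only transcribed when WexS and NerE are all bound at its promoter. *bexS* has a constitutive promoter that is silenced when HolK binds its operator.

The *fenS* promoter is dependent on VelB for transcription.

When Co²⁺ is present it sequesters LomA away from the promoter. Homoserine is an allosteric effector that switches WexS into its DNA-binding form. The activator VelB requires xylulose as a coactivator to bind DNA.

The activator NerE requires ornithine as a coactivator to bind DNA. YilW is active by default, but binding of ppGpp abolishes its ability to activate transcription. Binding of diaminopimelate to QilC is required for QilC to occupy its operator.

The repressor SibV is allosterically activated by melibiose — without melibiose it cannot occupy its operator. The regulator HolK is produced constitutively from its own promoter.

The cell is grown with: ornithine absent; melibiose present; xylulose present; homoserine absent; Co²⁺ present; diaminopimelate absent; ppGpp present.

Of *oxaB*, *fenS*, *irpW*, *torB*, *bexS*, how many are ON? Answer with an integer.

Melibiose is present, so SibV is active.
Diaminopimelate is absent, so QilC is inactive.
With repressor SibV bound, *oxaB* is not transcribed.
→ *oxaB* is OFF.
Xylulose is present, so VelB is active.
No repressor is bound and VelB is active, so *fenS* is transcribed.
→ *fenS* is ON.
Homoserine is absent, so WexS is inactive.
Ornithine is absent, so NerE is inactive.
Required activator WexS is absent, so *irpW* is not transcribed.
→ *irpW* is OFF.
ppGpp is present, so YilW is inactive.
Co²⁺ is present, so LomA is inactive.
Required activator YilW is absent, so *torB* is not transcribed.
→ *torB* is OFF.
HolK is produced constitutively and is active.
With repressor HolK bound, *bexS* is not transcribed.
→ *bexS* is OFF.
1 of the 5 genes is transcribed.

1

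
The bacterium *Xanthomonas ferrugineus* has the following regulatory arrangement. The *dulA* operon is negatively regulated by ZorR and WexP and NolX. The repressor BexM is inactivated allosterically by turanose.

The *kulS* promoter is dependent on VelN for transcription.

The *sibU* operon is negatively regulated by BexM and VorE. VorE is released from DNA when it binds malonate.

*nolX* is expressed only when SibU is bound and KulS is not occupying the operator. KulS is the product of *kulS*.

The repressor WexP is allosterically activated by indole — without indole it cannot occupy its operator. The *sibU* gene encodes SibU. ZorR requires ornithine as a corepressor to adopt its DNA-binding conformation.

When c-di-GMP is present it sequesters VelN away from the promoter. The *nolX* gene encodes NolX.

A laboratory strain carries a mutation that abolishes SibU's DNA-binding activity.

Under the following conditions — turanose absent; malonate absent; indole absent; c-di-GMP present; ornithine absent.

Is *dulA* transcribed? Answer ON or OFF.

Ornithine is absent, so ZorR is inactive.
Indole is absent, so WexP is inactive.
c-di-GMP is present, so VelN is inactive.
Required activator VelN is absent, so *kulS* is not transcribed.
So KulS is not produced.
SibU is non-functional in this strain, so it has no effect.
Required activator SibU is absent, so *nolX* is not transcribed.
So NolX is not produced.
With no repressor bound, *dulA* is transcribed.

ON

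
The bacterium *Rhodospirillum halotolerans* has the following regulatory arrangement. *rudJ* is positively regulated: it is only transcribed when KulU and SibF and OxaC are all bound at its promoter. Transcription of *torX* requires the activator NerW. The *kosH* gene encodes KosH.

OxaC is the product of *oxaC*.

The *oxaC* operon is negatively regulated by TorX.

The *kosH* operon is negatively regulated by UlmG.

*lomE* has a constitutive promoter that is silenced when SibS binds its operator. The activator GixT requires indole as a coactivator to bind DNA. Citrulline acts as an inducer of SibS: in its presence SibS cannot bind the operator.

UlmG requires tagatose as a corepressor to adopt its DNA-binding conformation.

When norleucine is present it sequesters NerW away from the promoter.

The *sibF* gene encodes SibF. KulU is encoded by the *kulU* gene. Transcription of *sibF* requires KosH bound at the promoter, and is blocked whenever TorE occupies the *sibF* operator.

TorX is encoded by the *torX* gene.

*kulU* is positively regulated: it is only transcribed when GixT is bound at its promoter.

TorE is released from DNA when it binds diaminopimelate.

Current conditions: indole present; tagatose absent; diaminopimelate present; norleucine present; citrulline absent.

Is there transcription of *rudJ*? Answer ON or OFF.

ON

Indole is present, so GixT is active.
No repressor is bound and GixT is active, so *kulU* is transcribed.
So KulU is produced and active.
Tagatose is absent, so UlmG is inactive.
With no repressor bound, *kosH* is transcribed.
So KosH is produced and active.
Diaminopimelate is present, so TorE is inactive.
No repressor is bound and KosH is active, so *sibF* is transcribed.
So SibF is produced and active.
Norleucine is present, so NerW is inactive.
Required activator NerW is absent, so *torX* is not transcribed.
So TorX is not produced.
With no repressor bound, *oxaC* is transcribed.
So OxaC is produced and active.
No repressor is bound and KulU and SibF and OxaC are active, so *rudJ* is transcribed.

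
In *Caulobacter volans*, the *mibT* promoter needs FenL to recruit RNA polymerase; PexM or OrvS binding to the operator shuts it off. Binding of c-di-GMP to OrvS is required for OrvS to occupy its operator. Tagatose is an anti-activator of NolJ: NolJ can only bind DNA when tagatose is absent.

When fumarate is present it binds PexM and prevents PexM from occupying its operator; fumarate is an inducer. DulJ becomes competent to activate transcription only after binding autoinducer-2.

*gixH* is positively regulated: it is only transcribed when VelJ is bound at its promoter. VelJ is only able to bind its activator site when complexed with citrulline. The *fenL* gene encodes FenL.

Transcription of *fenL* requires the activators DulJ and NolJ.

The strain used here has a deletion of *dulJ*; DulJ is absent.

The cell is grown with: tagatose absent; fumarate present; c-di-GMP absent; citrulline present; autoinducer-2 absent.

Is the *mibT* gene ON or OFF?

OFF

Fumarate is present, so PexM is inactive.
c-di-GMP is absent, so OrvS is inactive.
DulJ is non-functional in this strain, so it has no effect.
Tagatose is absent, so NolJ is active.
Required activator DulJ is absent, so *fenL* is not transcribed.
So FenL is not produced.
Required activator FenL is absent, so *mibT* is not transcribed.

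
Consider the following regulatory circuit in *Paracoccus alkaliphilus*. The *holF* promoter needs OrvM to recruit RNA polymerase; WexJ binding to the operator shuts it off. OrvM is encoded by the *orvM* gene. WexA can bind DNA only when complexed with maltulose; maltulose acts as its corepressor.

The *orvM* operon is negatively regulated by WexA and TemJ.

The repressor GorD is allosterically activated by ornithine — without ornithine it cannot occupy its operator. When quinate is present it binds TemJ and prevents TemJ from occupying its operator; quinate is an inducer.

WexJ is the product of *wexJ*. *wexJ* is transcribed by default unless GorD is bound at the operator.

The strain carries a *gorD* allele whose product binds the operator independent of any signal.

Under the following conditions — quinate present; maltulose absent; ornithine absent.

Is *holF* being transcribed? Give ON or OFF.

ON

Maltulose is absent, so WexA is inactive.
Quinate is present, so TemJ is inactive.
With no repressor bound, *orvM* is transcribed.
So OrvM is produced and active.
GorD is constitutively active in this strain.
With repressor GorD bound, *wexJ* is not transcribed.
So WexJ is not produced.
No repressor is bound and OrvM is active, so *holF* is transcribed.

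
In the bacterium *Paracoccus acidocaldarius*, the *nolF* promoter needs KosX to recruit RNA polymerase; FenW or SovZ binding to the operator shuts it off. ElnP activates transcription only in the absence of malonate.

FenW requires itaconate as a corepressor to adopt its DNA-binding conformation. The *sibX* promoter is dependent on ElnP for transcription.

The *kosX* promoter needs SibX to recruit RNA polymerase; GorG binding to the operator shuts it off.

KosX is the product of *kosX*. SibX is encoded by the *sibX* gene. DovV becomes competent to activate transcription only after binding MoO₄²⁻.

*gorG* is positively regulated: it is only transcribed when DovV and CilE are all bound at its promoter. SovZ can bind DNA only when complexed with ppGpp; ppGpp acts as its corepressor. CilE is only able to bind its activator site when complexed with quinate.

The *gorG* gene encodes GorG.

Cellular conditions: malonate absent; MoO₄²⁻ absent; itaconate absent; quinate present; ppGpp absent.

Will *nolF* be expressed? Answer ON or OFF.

Itaconate is absent, so FenW is inactive.
Malonate is absent, so ElnP is active.
No repressor is bound and ElnP is active, so *sibX* is transcribed.
So SibX is produced and active.
MoO₄²⁻ is absent, so DovV is inactive.
Quinate is present, so CilE is active.
Required activator DovV is absent, so *gorG* is not transcribed.
So GorG is not produced.
No repressor is bound and SibX is active, so *kosX* is transcribed.
So KosX is produced and active.
ppGpp is absent, so SovZ is inactive.
No repressor is bound and KosX is active, so *nolF* is transcribed.

ON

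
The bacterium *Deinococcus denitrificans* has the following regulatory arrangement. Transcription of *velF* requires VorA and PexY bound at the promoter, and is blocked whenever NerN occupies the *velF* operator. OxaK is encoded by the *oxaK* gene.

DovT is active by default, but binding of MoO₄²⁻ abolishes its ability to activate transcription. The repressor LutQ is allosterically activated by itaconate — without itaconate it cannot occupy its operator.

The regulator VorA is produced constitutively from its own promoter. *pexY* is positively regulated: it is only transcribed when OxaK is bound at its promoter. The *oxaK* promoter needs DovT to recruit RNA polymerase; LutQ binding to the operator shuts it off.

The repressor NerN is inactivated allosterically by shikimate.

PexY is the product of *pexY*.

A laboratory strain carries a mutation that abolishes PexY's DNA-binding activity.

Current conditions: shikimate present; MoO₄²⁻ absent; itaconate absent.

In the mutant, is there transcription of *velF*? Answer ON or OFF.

Shikimate is present, so NerN is inactive.
VorA is produced constitutively and is active.
PexY is non-functional in this strain, so it has no effect.
Required activator PexY is absent, so *velF* is not transcribed.

OFF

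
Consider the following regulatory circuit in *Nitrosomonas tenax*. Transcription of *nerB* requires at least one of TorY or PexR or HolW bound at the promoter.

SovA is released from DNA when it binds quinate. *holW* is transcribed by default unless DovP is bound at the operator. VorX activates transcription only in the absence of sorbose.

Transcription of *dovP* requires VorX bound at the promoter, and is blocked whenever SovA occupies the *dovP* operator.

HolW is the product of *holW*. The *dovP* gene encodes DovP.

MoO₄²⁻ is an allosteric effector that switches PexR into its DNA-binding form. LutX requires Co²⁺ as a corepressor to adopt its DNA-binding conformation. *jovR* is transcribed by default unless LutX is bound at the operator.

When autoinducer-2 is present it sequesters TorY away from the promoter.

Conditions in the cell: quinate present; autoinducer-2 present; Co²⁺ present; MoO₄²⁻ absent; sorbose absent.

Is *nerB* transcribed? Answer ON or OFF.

OFF

Autoinducer-2 is present, so TorY is inactive.
MoO₄²⁻ is absent, so PexR is inactive.
Quinate is present, so SovA is inactive.
Sorbose is absent, so VorX is active.
No repressor is bound and VorX is active, so *dovP* is transcribed.
So DovP is produced and active.
With repressor DovP bound, *holW* is not transcribed.
So HolW is not produced.
No activator is available at the *nerB* promoter, so *nerB* is not transcribed.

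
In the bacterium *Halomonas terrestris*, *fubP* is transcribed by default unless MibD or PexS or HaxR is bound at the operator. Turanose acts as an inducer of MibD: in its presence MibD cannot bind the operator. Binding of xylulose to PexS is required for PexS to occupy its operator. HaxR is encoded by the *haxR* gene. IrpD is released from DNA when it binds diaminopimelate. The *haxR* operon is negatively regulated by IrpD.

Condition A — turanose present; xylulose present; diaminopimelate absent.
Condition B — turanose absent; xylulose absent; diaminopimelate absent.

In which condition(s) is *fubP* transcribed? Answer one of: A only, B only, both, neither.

neither

Condition A:
Turanose is present, so MibD is inactive.
Xylulose is present, so PexS is active.
Diaminopimelate is absent, so IrpD is active.
With repressor IrpD bound, *haxR* is not transcribed.
So HaxR is not produced.
With repressor PexS bound, *fubP* is not transcribed.
→ *fubP* is OFF in A.
Condition B:
Turanose is absent, so MibD is active.
Xylulose is absent, so PexS is inactive.
Diaminopimelate is absent, so IrpD is active.
With repressor IrpD bound, *haxR* is not transcribed.
So HaxR is not produced.
With repressor MibD bound, *fubP* is not transcribed.
→ *fubP* is OFF in B.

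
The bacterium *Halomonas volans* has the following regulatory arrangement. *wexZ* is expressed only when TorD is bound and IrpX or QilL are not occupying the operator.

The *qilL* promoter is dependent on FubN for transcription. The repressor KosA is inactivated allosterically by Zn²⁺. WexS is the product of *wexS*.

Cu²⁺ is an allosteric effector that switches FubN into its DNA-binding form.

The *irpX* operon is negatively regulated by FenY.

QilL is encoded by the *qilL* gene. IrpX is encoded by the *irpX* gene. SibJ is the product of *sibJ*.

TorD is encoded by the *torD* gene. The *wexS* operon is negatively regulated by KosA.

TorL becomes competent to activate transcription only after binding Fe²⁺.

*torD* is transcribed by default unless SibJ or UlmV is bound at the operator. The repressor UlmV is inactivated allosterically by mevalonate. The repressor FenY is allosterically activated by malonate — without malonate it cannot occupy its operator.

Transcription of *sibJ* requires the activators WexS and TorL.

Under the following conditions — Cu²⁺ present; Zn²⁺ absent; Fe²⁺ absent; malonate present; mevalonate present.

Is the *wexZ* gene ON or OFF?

Malonate is present, so FenY is active.
With repressor FenY bound, *irpX* is not transcribed.
So IrpX is not produced.
Cu²⁺ is present, so FubN is active.
No repressor is bound and FubN is active, so *qilL* is transcribed.
So QilL is produced and active.
Zn²⁺ is absent, so KosA is active.
With repressor KosA bound, *wexS* is not transcribed.
So WexS is not produced.
Fe²⁺ is absent, so TorL is inactive.
Required activator WexS is absent, so *sibJ* is not transcribed.
So SibJ is not produced.
Mevalonate is present, so UlmV is inactive.
With no repressor bound, *torD* is transcribed.
So TorD is produced and active.
With repressor QilL bound, *wexZ* is not transcribed.

OFF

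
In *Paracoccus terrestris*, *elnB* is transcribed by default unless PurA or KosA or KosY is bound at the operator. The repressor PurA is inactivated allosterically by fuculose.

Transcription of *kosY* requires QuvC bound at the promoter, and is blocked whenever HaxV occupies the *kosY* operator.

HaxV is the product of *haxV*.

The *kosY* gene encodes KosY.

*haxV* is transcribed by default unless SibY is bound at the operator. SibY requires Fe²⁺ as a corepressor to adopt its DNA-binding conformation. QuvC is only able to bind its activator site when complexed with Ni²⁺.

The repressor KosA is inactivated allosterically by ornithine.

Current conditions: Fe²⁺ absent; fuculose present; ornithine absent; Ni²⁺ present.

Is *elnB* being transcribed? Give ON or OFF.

Fuculose is present, so PurA is inactive.
Ornithine is absent, so KosA is active.
Ni²⁺ is present, so QuvC is active.
Fe²⁺ is absent, so SibY is inactive.
With no repressor bound, *haxV* is transcribed.
So HaxV is produced and active.
With repressor HaxV bound, *kosY* is not transcribed.
So KosY is not produced.
With repressor KosA bound, *elnB* is not transcribed.

OFF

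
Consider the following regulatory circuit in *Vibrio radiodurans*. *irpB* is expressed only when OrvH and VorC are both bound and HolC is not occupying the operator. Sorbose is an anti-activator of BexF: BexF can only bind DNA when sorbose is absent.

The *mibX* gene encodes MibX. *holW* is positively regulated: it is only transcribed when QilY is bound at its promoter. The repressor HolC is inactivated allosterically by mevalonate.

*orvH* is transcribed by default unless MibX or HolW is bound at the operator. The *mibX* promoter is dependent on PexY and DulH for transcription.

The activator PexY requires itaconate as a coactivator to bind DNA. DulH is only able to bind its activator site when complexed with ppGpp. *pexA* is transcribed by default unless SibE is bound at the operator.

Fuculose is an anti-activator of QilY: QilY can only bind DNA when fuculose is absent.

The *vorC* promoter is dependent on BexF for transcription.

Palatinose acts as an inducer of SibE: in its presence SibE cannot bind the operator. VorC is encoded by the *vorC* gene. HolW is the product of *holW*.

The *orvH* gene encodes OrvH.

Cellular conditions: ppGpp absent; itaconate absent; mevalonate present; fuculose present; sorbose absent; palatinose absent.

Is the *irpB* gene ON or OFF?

ON

Itaconate is absent, so PexY is inactive.
ppGpp is absent, so DulH is inactive.
Required activator PexY is absent, so *mibX* is not transcribed.
So MibX is not produced.
Fuculose is present, so QilY is inactive.
Required activator QilY is absent, so *holW* is not transcribed.
So HolW is not produced.
With no repressor bound, *orvH* is transcribed.
So OrvH is produced and active.
Sorbose is absent, so BexF is active.
No repressor is bound and BexF is active, so *vorC* is transcribed.
So VorC is produced and active.
Mevalonate is present, so HolC is inactive.
No repressor is bound and OrvH and VorC are active, so *irpB* is transcribed.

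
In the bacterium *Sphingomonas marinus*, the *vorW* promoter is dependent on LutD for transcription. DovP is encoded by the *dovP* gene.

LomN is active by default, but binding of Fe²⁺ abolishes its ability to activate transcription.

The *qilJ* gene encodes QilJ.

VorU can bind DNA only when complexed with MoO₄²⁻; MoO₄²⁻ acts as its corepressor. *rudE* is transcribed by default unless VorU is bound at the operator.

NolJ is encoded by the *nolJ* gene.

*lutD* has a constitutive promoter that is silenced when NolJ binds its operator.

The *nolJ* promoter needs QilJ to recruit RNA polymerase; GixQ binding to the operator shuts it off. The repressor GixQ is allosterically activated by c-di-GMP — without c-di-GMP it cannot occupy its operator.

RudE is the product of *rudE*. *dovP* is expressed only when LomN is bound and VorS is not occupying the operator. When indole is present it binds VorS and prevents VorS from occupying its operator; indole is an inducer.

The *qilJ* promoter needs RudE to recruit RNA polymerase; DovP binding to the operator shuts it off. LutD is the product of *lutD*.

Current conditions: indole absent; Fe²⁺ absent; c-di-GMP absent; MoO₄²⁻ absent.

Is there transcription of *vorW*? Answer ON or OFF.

OFF

Fe²⁺ is absent, so LomN is active.
Indole is absent, so VorS is active.
With repressor VorS bound, *dovP* is not transcribed.
So DovP is not produced.
MoO₄²⁻ is absent, so VorU is inactive.
With no repressor bound, *rudE* is transcribed.
So RudE is produced and active.
No repressor is bound and RudE is active, so *qilJ* is transcribed.
So QilJ is produced and active.
c-di-GMP is absent, so GixQ is inactive.
No repressor is bound and QilJ is active, so *nolJ* is transcribed.
So NolJ is produced and active.
With repressor NolJ bound, *lutD* is not transcribed.
So LutD is not produced.
Required activator LutD is absent, so *vorW* is not transcribed.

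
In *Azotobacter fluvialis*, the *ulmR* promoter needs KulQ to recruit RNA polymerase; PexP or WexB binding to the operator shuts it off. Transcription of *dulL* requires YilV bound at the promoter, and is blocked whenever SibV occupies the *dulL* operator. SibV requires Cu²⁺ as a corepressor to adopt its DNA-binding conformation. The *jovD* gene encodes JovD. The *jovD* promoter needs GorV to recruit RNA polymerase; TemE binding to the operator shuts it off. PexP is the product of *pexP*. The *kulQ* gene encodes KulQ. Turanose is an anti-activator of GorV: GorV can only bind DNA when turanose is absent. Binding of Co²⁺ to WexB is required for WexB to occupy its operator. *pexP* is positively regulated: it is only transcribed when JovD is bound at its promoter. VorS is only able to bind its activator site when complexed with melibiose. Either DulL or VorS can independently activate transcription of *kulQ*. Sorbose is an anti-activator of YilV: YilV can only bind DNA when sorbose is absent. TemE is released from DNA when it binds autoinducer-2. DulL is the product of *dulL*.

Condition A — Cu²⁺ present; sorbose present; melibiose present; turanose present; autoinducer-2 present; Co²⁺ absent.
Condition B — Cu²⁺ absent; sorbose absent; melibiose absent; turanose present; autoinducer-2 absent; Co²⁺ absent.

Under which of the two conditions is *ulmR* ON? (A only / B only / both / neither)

Condition A:
Cu²⁺ is present, so SibV is active.
Sorbose is present, so YilV is inactive.
With repressor SibV bound, *dulL* is not transcribed.
So DulL is not produced.
Melibiose is present, so VorS is active.
Activator VorS is present, so *kulQ* is transcribed.
So KulQ is produced and active.
Turanose is present, so GorV is inactive.
Autoinducer-2 is present, so TemE is inactive.
Required activator GorV is absent, so *jovD* is not transcribed.
So JovD is not produced.
Required activator JovD is absent, so *pexP* is not transcribed.
So PexP is not produced.
Co²⁺ is absent, so WexB is inactive.
No repressor is bound and KulQ is active, so *ulmR* is transcribed.
→ *ulmR* is ON in A.
Condition B:
Cu²⁺ is absent, so SibV is inactive.
Sorbose is absent, so YilV is active.
No repressor is bound and YilV is active, so *dulL* is transcribed.
So DulL is produced and active.
Melibiose is absent, so VorS is inactive.
Activator DulL is present, so *kulQ* is transcribed.
So KulQ is produced and active.
Turanose is present, so GorV is inactive.
Autoinducer-2 is absent, so TemE is active.
With repressor TemE bound, *jovD* is not transcribed.
So JovD is not produced.
Required activator JovD is absent, so *pexP* is not transcribed.
So PexP is not produced.
Co²⁺ is absent, so WexB is inactive.
No repressor is bound and KulQ is active, so *ulmR* is transcribed.
→ *ulmR* is ON in B.

both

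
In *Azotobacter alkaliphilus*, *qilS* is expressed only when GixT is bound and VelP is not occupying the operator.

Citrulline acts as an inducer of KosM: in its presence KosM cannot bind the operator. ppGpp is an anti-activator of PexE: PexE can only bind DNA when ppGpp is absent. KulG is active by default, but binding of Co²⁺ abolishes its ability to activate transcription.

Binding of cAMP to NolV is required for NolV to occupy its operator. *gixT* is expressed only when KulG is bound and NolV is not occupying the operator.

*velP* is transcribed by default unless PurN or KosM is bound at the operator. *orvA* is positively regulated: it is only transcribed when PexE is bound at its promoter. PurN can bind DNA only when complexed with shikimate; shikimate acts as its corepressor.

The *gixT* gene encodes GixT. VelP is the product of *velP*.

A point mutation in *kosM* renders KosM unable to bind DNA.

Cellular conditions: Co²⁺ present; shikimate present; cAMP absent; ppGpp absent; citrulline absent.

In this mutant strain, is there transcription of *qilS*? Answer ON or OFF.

OFF

Shikimate is present, so PurN is active.
KosM is non-functional in this strain, so it has no effect.
With repressor PurN bound, *velP* is not transcribed.
So VelP is not produced.
Co²⁺ is present, so KulG is inactive.
cAMP is absent, so NolV is inactive.
Required activator KulG is absent, so *gixT* is not transcribed.
So GixT is not produced.
Required activator GixT is absent, so *qilS* is not transcribed.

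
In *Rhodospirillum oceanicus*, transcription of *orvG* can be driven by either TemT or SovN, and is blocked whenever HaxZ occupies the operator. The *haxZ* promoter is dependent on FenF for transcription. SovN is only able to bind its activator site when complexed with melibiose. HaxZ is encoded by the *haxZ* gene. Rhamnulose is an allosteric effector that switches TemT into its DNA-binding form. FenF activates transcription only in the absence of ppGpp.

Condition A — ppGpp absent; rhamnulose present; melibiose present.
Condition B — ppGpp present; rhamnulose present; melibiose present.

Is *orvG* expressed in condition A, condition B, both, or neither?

B only

Condition A:
ppGpp is absent, so FenF is active.
No repressor is bound and FenF is active, so *haxZ* is transcribed.
So HaxZ is produced and active.
Rhamnulose is present, so TemT is active.
Melibiose is present, so SovN is active.
With repressor HaxZ bound, *orvG* is not transcribed.
→ *orvG* is OFF in A.
Condition B:
ppGpp is present, so FenF is inactive.
Required activator FenF is absent, so *haxZ* is not transcribed.
So HaxZ is not produced.
Rhamnulose is present, so TemT is active.
Melibiose is present, so SovN is active.
Activator TemT is present, so *orvG* is transcribed.
→ *orvG* is ON in B.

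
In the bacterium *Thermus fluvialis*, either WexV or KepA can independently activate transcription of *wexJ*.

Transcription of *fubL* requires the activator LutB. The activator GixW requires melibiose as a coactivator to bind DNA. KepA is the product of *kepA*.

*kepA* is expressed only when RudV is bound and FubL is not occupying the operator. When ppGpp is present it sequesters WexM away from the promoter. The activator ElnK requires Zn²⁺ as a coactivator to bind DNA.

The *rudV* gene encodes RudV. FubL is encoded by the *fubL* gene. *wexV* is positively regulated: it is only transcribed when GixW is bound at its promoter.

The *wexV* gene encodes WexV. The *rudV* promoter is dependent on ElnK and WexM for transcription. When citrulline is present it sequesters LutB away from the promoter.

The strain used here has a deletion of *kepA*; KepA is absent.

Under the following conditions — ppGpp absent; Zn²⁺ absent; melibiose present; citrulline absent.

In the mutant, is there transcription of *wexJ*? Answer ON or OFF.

ON

Melibiose is present, so GixW is active.
No repressor is bound and GixW is active, so *wexV* is transcribed.
So WexV is produced and active.
KepA is non-functional in this strain, so it has no effect.
Activator WexV is present, so *wexJ* is transcribed.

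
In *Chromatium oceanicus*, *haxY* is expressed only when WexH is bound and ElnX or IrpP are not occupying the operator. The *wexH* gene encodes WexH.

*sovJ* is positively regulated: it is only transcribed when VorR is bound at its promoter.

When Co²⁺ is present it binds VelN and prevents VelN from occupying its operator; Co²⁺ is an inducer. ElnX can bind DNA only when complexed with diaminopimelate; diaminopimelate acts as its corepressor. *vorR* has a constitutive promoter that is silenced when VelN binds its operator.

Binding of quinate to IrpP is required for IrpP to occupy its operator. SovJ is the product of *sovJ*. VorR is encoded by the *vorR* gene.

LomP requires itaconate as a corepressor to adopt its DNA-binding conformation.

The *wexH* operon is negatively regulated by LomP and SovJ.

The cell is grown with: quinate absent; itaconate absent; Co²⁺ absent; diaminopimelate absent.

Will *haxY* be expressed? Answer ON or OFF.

ON

Diaminopimelate is absent, so ElnX is inactive.
Itaconate is absent, so LomP is inactive.
Co²⁺ is absent, so VelN is active.
With repressor VelN bound, *vorR* is not transcribed.
So VorR is not produced.
Required activator VorR is absent, so *sovJ* is not transcribed.
So SovJ is not produced.
With no repressor bound, *wexH* is transcribed.
So WexH is produced and active.
Quinate is absent, so IrpP is inactive.
No repressor is bound and WexH is active, so *haxY* is transcribed.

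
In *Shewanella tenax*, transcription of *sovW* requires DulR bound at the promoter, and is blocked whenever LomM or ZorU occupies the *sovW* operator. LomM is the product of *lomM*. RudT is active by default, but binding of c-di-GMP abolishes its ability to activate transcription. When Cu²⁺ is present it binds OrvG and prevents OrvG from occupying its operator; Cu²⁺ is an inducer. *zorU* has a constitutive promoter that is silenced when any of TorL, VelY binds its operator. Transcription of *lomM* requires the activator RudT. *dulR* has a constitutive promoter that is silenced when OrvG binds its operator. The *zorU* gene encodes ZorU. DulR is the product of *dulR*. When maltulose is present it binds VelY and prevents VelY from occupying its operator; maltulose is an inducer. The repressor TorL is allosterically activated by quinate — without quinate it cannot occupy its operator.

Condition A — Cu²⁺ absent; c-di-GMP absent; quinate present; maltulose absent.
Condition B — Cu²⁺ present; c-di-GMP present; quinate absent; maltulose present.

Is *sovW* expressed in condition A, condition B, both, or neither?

Condition A:
Cu²⁺ is absent, so OrvG is active.
With repressor OrvG bound, *dulR* is not transcribed.
So DulR is not produced.
c-di-GMP is absent, so RudT is active.
No repressor is bound and RudT is active, so *lomM* is transcribed.
So LomM is produced and active.
Quinate is present, so TorL is active.
Maltulose is absent, so VelY is active.
With repressor TorL bound, *zorU* is not transcribed.
So ZorU is not produced.
With repressor LomM bound, *sovW* is not transcribed.
→ *sovW* is OFF in A.
Condition B:
Cu²⁺ is present, so OrvG is inactive.
With no repressor bound, *dulR* is transcribed.
So DulR is produced and active.
c-di-GMP is present, so RudT is inactive.
Required activator RudT is absent, so *lomM* is not transcribed.
So LomM is not produced.
Quinate is absent, so TorL is inactive.
Maltulose is present, so VelY is inactive.
With no repressor bound, *zorU* is transcribed.
So ZorU is produced and active.
With repressor ZorU bound, *sovW* is not transcribed.
→ *sovW* is OFF in B.

neither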